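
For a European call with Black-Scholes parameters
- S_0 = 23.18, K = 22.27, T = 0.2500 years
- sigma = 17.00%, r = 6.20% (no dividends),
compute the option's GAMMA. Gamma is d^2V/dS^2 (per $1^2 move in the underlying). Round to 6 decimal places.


Answer: Gamma = 0.158921

Derivation:
d1 = 0.6960218429; d2 = 0.6110218429
phi(d1) = 0.3131222041; exp(-qT) = 1.0000000000; exp(-rT) = 0.9846195068
Gamma = exp(-qT) * phi(d1) / (S * sigma * sqrt(T)) = 1.0000000000 * 0.3131222041 / (23.1800 * 0.1700 * 0.5000000000) = 0.158921


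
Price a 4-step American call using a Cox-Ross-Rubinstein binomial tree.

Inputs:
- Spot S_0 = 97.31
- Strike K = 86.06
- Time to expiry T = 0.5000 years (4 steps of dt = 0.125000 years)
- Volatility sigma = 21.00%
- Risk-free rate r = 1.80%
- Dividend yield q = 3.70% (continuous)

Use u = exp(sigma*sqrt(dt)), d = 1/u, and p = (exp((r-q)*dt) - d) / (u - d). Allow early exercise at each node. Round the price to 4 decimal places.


Answer: Price = V(0,0) = 12.2455

Derivation:
dt = T/N = 0.125000
u = exp(sigma*sqrt(dt)) = 1.077072; d = 1/u = 0.928443
p = (exp((r-q)*dt) - d) / (u - d) = 0.465487
Discount per step: exp(-r*dt) = 0.997753
Stock lattice S(k, i) with i counting down-moves:
  k=0: S(0,0) = 97.3100
  k=1: S(1,0) = 104.8099; S(1,1) = 90.3468
  k=2: S(2,0) = 112.8878; S(2,1) = 97.3100; S(2,2) = 83.8819
  k=3: S(3,0) = 121.5883; S(3,1) = 104.8099; S(3,2) = 90.3468; S(3,3) = 77.8795
  k=4: S(4,0) = 130.9593; S(4,1) = 112.8878; S(4,2) = 97.3100; S(4,3) = 83.8819; S(4,4) = 72.3067
Terminal payoffs V(N, i) = max(S_T - K, 0):
  V(4,0) = 44.899302; V(4,1) = 26.827775; V(4,2) = 11.250000; V(4,3) = 0.000000; V(4,4) = 0.000000
Backward induction: V(k, i) = exp(-r*dt) * [p * V(k+1, i) + (1-p) * V(k+1, i+1)]; then take max(V_cont, immediate exercise) for American.
  V(3,0) = exp(-r*dt) * [p*44.899302 + (1-p)*26.827775] = 35.160627; exercise = 35.528257; V(3,0) = max -> 35.528257
  V(3,1) = exp(-r*dt) * [p*26.827775 + (1-p)*11.250000] = 18.459663; exercise = 18.749873; V(3,1) = max -> 18.749873
  V(3,2) = exp(-r*dt) * [p*11.250000 + (1-p)*0.000000] = 5.224954; exercise = 4.286795; V(3,2) = max -> 5.224954
  V(3,3) = exp(-r*dt) * [p*0.000000 + (1-p)*0.000000] = 0.000000; exercise = 0.000000; V(3,3) = max -> 0.000000
  V(2,0) = exp(-r*dt) * [p*35.528257 + (1-p)*18.749873] = 26.500292; exercise = 26.827775; V(2,0) = max -> 26.827775
  V(2,1) = exp(-r*dt) * [p*18.749873 + (1-p)*5.224954] = 11.494729; exercise = 11.250000; V(2,1) = max -> 11.494729
  V(2,2) = exp(-r*dt) * [p*5.224954 + (1-p)*0.000000] = 2.426680; exercise = 0.000000; V(2,2) = max -> 2.426680
  V(1,0) = exp(-r*dt) * [p*26.827775 + (1-p)*11.494729] = 18.590181; exercise = 18.749873; V(1,0) = max -> 18.749873
  V(1,1) = exp(-r*dt) * [p*11.494729 + (1-p)*2.426680] = 6.632794; exercise = 4.286795; V(1,1) = max -> 6.632794
  V(0,0) = exp(-r*dt) * [p*18.749873 + (1-p)*6.632794] = 12.245547; exercise = 11.250000; V(0,0) = max -> 12.245547


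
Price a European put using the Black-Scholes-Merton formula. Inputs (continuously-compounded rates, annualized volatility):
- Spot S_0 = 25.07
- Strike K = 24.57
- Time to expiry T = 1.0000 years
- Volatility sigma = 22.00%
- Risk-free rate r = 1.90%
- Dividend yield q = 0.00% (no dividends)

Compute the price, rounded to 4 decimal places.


d1 = (ln(S/K) + (r - q + 0.5*sigma^2) * T) / (sigma * sqrt(T)) = 0.28793512
d2 = d1 - sigma * sqrt(T) = 0.06793512
exp(-rT) = 0.98117936; exp(-qT) = 1.00000000
P = K * exp(-rT) * N(-d2) - S_0 * exp(-qT) * N(-d1)
N(-d1) = 0.38669820; N(-d2) = 0.47291864
P = 24.5700 * 0.98117936 * 0.47291864 - 25.0700 * 1.00000000 * 0.38669820 = 1.7064

Answer: Price = 1.7064


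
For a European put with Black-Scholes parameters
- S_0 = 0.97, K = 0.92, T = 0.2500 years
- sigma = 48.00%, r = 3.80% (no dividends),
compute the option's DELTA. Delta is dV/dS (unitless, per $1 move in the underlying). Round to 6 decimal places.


Answer: Delta = -0.351938

Derivation:
d1 = 0.3800933394; d2 = 0.1400933394
phi(d1) = 0.3711407135; exp(-qT) = 1.0000000000; exp(-rT) = 0.9905449824
N(-d1) = 0.3519380649
Delta = -exp(-qT) * N(-d1) = -1.0000000000 * 0.3519380649 = -0.351938


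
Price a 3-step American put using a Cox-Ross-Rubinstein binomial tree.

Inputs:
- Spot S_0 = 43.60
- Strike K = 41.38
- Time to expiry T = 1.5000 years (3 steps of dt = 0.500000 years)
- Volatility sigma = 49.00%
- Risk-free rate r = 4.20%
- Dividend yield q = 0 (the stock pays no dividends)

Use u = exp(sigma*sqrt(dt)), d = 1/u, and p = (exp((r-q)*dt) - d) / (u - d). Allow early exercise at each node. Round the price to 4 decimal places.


dt = T/N = 0.500000
u = exp(sigma*sqrt(dt)) = 1.414084; d = 1/u = 0.707171
p = (exp((r-q)*dt) - d) / (u - d) = 0.444256
Discount per step: exp(-r*dt) = 0.979219
Stock lattice S(k, i) with i counting down-moves:
  k=0: S(0,0) = 43.6000
  k=1: S(1,0) = 61.6541; S(1,1) = 30.8327
  k=2: S(2,0) = 87.1841; S(2,1) = 43.6000; S(2,2) = 21.8040
  k=3: S(3,0) = 123.2857; S(3,1) = 61.6541; S(3,2) = 30.8327; S(3,3) = 15.4191
Terminal payoffs V(N, i) = max(K - S_T, 0):
  V(3,0) = 0.000000; V(3,1) = 0.000000; V(3,2) = 10.547330; V(3,3) = 25.960851
Backward induction: V(k, i) = exp(-r*dt) * [p * V(k+1, i) + (1-p) * V(k+1, i+1)]; then take max(V_cont, immediate exercise) for American.
  V(2,0) = exp(-r*dt) * [p*0.000000 + (1-p)*0.000000] = 0.000000; exercise = 0.000000; V(2,0) = max -> 0.000000
  V(2,1) = exp(-r*dt) * [p*0.000000 + (1-p)*10.547330] = 5.739801; exercise = 0.000000; V(2,1) = max -> 5.739801
  V(2,2) = exp(-r*dt) * [p*10.547330 + (1-p)*25.960851] = 18.716101; exercise = 19.576020; V(2,2) = max -> 19.576020
  V(1,0) = exp(-r*dt) * [p*0.000000 + (1-p)*5.739801] = 3.123569; exercise = 0.000000; V(1,0) = max -> 3.123569
  V(1,1) = exp(-r*dt) * [p*5.739801 + (1-p)*19.576020] = 13.150118; exercise = 10.547330; V(1,1) = max -> 13.150118
  V(0,0) = exp(-r*dt) * [p*3.123569 + (1-p)*13.150118] = 8.515052; exercise = 0.000000; V(0,0) = max -> 8.515052

Answer: Price = V(0,0) = 8.5151


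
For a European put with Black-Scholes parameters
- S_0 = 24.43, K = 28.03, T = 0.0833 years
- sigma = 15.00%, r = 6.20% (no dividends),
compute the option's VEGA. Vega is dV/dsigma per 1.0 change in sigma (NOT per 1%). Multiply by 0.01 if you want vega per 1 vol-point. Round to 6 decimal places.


Answer: Vega = 0.028178

Derivation:
d1 = -3.0342766983; d2 = -3.0775693074
phi(d1) = 0.0039964210; exp(-qT) = 1.0000000000; exp(-rT) = 0.9948487136
Vega = S * exp(-qT) * phi(d1) * sqrt(T) = 24.4300 * 1.0000000000 * 0.0039964210 * 0.2886173938 = 0.028178


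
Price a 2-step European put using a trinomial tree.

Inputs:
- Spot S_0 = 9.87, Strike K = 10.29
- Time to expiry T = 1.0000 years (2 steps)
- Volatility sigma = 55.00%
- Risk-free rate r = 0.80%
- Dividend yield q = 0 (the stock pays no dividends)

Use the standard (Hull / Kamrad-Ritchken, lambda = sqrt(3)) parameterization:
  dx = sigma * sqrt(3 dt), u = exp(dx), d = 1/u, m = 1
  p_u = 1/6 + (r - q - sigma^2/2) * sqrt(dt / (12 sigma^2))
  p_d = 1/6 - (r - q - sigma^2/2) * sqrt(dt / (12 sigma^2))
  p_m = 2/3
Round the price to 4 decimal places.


dt = T/N = 0.500000; dx = sigma*sqrt(3*dt) = 0.673610
u = exp(dx) = 1.961304; d = 1/u = 0.509865
p_u = 0.113502, p_m = 0.666667, p_d = 0.219832
Discount per step: exp(-r*dt) = 0.996008
Stock lattice S(k, j) with j the centered position index:
  k=0: S(0,+0) = 9.8700
  k=1: S(1,-1) = 5.0324; S(1,+0) = 9.8700; S(1,+1) = 19.3581
  k=2: S(2,-2) = 2.5658; S(2,-1) = 5.0324; S(2,+0) = 9.8700; S(2,+1) = 19.3581; S(2,+2) = 37.9671
Terminal payoffs V(N, j) = max(K - S_T, 0):
  V(2,-2) = 7.724174; V(2,-1) = 5.257634; V(2,+0) = 0.420000; V(2,+1) = 0.000000; V(2,+2) = 0.000000
Backward induction: V(k, j) = exp(-r*dt) * [p_u * V(k+1, j+1) + p_m * V(k+1, j) + p_d * V(k+1, j-1)]
  V(1,-1) = exp(-r*dt) * [p_u*0.420000 + p_m*5.257634 + p_d*7.724174] = 5.229818
  V(1,+0) = exp(-r*dt) * [p_u*0.000000 + p_m*0.420000 + p_d*5.257634] = 1.430063
  V(1,+1) = exp(-r*dt) * [p_u*0.000000 + p_m*0.000000 + p_d*0.420000] = 0.091961
  V(0,+0) = exp(-r*dt) * [p_u*0.091961 + p_m*1.430063 + p_d*5.229818] = 2.105056

Answer: Price = V(0,0) = 2.1051


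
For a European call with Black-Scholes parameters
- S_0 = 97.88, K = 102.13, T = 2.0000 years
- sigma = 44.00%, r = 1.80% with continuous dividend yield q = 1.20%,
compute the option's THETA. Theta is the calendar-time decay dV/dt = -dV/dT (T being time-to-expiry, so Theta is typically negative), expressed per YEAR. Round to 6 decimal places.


Answer: Theta = -5.675595

Derivation:
d1 = 0.2621047603; d2 = -0.3601492071
phi(d1) = 0.3854715126; exp(-qT) = 0.9762857098; exp(-rT) = 0.9646402935
Theta = -S*exp(-qT)*phi(d1)*sigma/(2*sqrt(T)) - r*K*exp(-rT)*N(d2) + q*S*exp(-qT)*N(d1)
N(d1) = 0.6033796616; N(d2) = 0.3593677781; sqrt(T) = 1.4142135624
Term 1 = -97.8800 * 0.9762857098 * 0.3854715126 * 0.4400 / (2 * 1.4142135624) = -5.7302143001
Term 2 = -0.0180 * 102.1300 * 0.9646402935 * 0.3593677781 = -0.6372801190
Term 3 = 0.0120 * 97.8800 * 0.9762857098 * 0.6033796616 = 0.6918991647
Theta = -5.7302143001 + (-0.6372801190) + (0.6918991647) = -5.675595


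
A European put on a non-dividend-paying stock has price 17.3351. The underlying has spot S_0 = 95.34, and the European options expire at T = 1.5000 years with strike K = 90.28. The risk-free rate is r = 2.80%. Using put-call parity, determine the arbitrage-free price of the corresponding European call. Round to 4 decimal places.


Answer: Call price = 26.1083

Derivation:
Put-call parity: C - P = S_0 * exp(-qT) - K * exp(-rT).
S_0 * exp(-qT) = 95.3400 * 1.00000000 = 95.34000000
K * exp(-rT) = 90.2800 * 0.95886978 = 86.56676379
C = P + S*exp(-qT) - K*exp(-rT)
C = 17.3351 + 95.34000000 - 86.56676379 = 26.1083


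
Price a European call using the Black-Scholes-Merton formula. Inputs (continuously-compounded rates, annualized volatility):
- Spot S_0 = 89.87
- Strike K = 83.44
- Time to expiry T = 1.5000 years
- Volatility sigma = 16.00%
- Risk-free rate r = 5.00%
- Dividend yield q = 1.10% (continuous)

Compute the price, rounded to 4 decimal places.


Answer: Price = 13.3881

Derivation:
d1 = (ln(S/K) + (r - q + 0.5*sigma^2) * T) / (sigma * sqrt(T)) = 0.77534705
d2 = d1 - sigma * sqrt(T) = 0.57938787
exp(-rT) = 0.92774349; exp(-qT) = 0.98363538
C = S_0 * exp(-qT) * N(d1) - K * exp(-rT) * N(d2)
N(d1) = 0.78093269; N(d2) = 0.71883626
C = 89.8700 * 0.98363538 * 0.78093269 - 83.4400 * 0.92774349 * 0.71883626 = 13.3881


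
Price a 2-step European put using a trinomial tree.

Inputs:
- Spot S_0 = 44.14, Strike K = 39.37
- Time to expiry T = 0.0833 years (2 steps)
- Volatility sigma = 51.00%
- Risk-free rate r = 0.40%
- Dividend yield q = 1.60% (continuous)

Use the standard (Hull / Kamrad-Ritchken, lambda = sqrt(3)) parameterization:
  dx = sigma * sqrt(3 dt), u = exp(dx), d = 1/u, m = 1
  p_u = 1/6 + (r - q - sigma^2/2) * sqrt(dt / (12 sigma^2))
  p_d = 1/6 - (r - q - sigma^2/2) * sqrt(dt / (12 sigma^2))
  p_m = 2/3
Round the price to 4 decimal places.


Answer: Price = V(0,0) = 0.9007

Derivation:
dt = T/N = 0.041650; dx = sigma*sqrt(3*dt) = 0.180276
u = exp(dx) = 1.197548; d = 1/u = 0.835040
p_u = 0.150257, p_m = 0.666667, p_d = 0.183076
Discount per step: exp(-r*dt) = 0.999833
Stock lattice S(k, j) with j the centered position index:
  k=0: S(0,+0) = 44.1400
  k=1: S(1,-1) = 36.8586; S(1,+0) = 44.1400; S(1,+1) = 52.8598
  k=2: S(2,-2) = 30.7784; S(2,-1) = 36.8586; S(2,+0) = 44.1400; S(2,+1) = 52.8598; S(2,+2) = 63.3021
Terminal payoffs V(N, j) = max(K - S_T, 0):
  V(2,-2) = 8.591571; V(2,-1) = 2.511353; V(2,+0) = 0.000000; V(2,+1) = 0.000000; V(2,+2) = 0.000000
Backward induction: V(k, j) = exp(-r*dt) * [p_u * V(k+1, j+1) + p_m * V(k+1, j) + p_d * V(k+1, j-1)]
  V(1,-1) = exp(-r*dt) * [p_u*0.000000 + p_m*2.511353 + p_d*8.591571] = 3.246604
  V(1,+0) = exp(-r*dt) * [p_u*0.000000 + p_m*0.000000 + p_d*2.511353] = 0.459692
  V(1,+1) = exp(-r*dt) * [p_u*0.000000 + p_m*0.000000 + p_d*0.000000] = 0.000000
  V(0,+0) = exp(-r*dt) * [p_u*0.000000 + p_m*0.459692 + p_d*3.246604] = 0.900686


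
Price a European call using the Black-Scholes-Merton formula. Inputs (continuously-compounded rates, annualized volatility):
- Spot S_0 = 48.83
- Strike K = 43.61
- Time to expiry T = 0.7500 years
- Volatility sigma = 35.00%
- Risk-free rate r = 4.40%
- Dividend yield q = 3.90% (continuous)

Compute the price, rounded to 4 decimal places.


d1 = (ln(S/K) + (r - q + 0.5*sigma^2) * T) / (sigma * sqrt(T)) = 0.53692221
d2 = d1 - sigma * sqrt(T) = 0.23381332
exp(-rT) = 0.96753856; exp(-qT) = 0.97117364
C = S_0 * exp(-qT) * N(d1) - K * exp(-rT) * N(d2)
N(d1) = 0.70433933; N(d2) = 0.59243505
C = 48.8300 * 0.97117364 * 0.70433933 - 43.6100 * 0.96753856 * 0.59243505 = 8.4041

Answer: Price = 8.4041


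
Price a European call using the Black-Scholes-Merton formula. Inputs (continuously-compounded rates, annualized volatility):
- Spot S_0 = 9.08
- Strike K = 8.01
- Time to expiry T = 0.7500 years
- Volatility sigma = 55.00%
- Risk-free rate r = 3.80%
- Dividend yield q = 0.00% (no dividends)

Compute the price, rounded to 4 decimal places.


Answer: Price = 2.3153

Derivation:
d1 = (ln(S/K) + (r - q + 0.5*sigma^2) * T) / (sigma * sqrt(T)) = 0.56122841
d2 = d1 - sigma * sqrt(T) = 0.08491443
exp(-rT) = 0.97190229; exp(-qT) = 1.00000000
C = S_0 * exp(-qT) * N(d1) - K * exp(-rT) * N(d2)
N(d1) = 0.71267908; N(d2) = 0.53383529
C = 9.0800 * 1.00000000 * 0.71267908 - 8.0100 * 0.97190229 * 0.53383529 = 2.3153


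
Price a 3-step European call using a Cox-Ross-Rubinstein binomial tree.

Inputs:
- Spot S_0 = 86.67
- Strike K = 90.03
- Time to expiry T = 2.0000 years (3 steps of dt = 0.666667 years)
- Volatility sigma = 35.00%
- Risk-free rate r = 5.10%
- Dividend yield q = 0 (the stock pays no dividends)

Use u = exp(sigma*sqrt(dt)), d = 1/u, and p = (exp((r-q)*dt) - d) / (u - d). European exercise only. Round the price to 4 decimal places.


dt = T/N = 0.666667
u = exp(sigma*sqrt(dt)) = 1.330791; d = 1/u = 0.751433
p = (exp((r-q)*dt) - d) / (u - d) = 0.488733
Discount per step: exp(-r*dt) = 0.966572
Stock lattice S(k, i) with i counting down-moves:
  k=0: S(0,0) = 86.6700
  k=1: S(1,0) = 115.3397; S(1,1) = 65.1267
  k=2: S(2,0) = 153.4931; S(2,1) = 86.6700; S(2,2) = 48.9383
  k=3: S(3,0) = 204.2673; S(3,1) = 115.3397; S(3,2) = 65.1267; S(3,3) = 36.7738
Terminal payoffs V(N, i) = max(S_T - K, 0):
  V(3,0) = 114.237256; V(3,1) = 25.309691; V(3,2) = 0.000000; V(3,3) = 0.000000
Backward induction: V(k, i) = exp(-r*dt) * [p * V(k+1, i) + (1-p) * V(k+1, i+1)].
  V(2,0) = exp(-r*dt) * [p*114.237256 + (1-p)*25.309691] = 66.472636
  V(2,1) = exp(-r*dt) * [p*25.309691 + (1-p)*0.000000] = 11.956192
  V(2,2) = exp(-r*dt) * [p*0.000000 + (1-p)*0.000000] = 0.000000
  V(1,0) = exp(-r*dt) * [p*66.472636 + (1-p)*11.956192] = 37.309855
  V(1,1) = exp(-r*dt) * [p*11.956192 + (1-p)*0.000000] = 5.648055
  V(0,0) = exp(-r*dt) * [p*37.309855 + (1-p)*5.648055] = 20.416151

Answer: Price = V(0,0) = 20.4162


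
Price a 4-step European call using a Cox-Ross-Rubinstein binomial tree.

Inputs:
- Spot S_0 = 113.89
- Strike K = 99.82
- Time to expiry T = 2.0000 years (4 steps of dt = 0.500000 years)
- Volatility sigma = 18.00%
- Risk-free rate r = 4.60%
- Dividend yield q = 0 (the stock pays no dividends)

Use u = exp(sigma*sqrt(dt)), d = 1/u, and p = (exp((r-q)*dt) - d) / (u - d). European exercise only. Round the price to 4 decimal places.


Answer: Price = V(0,0) = 25.9344

Derivation:
dt = T/N = 0.500000
u = exp(sigma*sqrt(dt)) = 1.135734; d = 1/u = 0.880488
p = (exp((r-q)*dt) - d) / (u - d) = 0.559376
Discount per step: exp(-r*dt) = 0.977262
Stock lattice S(k, i) with i counting down-moves:
  k=0: S(0,0) = 113.8900
  k=1: S(1,0) = 129.3488; S(1,1) = 100.2788
  k=2: S(2,0) = 146.9058; S(2,1) = 113.8900; S(2,2) = 88.2942
  k=3: S(3,0) = 166.8459; S(3,1) = 129.3488; S(3,2) = 100.2788; S(3,3) = 77.7420
  k=4: S(4,0) = 189.4926; S(4,1) = 146.9058; S(4,2) = 113.8900; S(4,3) = 88.2942; S(4,4) = 68.4509
Terminal payoffs V(N, i) = max(S_T - K, 0):
  V(4,0) = 89.672596; V(4,1) = 47.085792; V(4,2) = 14.070000; V(4,3) = 0.000000; V(4,4) = 0.000000
Backward induction: V(k, i) = exp(-r*dt) * [p * V(k+1, i) + (1-p) * V(k+1, i+1)].
  V(3,0) = exp(-r*dt) * [p*89.672596 + (1-p)*47.085792] = 69.295576
  V(3,1) = exp(-r*dt) * [p*47.085792 + (1-p)*14.070000] = 31.798415
  V(3,2) = exp(-r*dt) * [p*14.070000 + (1-p)*0.000000] = 7.691472
  V(3,3) = exp(-r*dt) * [p*0.000000 + (1-p)*0.000000] = 0.000000
  V(2,0) = exp(-r*dt) * [p*69.295576 + (1-p)*31.798415] = 51.573503
  V(2,1) = exp(-r*dt) * [p*31.798415 + (1-p)*7.691472] = 20.694829
  V(2,2) = exp(-r*dt) * [p*7.691472 + (1-p)*0.000000] = 4.204601
  V(1,0) = exp(-r*dt) * [p*51.573503 + (1-p)*20.694829] = 37.104340
  V(1,1) = exp(-r*dt) * [p*20.694829 + (1-p)*4.204601] = 13.123506
  V(0,0) = exp(-r*dt) * [p*37.104340 + (1-p)*13.123506] = 25.934414


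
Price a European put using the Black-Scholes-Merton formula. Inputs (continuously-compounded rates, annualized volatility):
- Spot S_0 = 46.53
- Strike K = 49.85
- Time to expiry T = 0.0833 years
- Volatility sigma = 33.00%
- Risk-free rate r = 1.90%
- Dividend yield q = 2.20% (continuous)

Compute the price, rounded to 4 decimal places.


d1 = (ln(S/K) + (r - q + 0.5*sigma^2) * T) / (sigma * sqrt(T)) = -0.67863196
d2 = d1 - sigma * sqrt(T) = -0.77387570
exp(-rT) = 0.99841855; exp(-qT) = 0.99816908
P = K * exp(-rT) * N(-d2) - S_0 * exp(-qT) * N(-d1)
N(-d1) = 0.75131446; N(-d2) = 0.78049785
P = 49.8500 * 0.99841855 * 0.78049785 - 46.5300 * 0.99816908 * 0.75131446 = 3.9516

Answer: Price = 3.9516


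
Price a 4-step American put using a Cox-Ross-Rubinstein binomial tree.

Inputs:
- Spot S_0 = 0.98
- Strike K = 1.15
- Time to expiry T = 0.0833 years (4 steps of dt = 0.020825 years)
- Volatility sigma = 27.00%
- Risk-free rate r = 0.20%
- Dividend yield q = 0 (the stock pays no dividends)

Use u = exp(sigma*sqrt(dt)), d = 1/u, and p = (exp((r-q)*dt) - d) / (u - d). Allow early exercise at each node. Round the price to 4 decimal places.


Answer: Price = V(0,0) = 0.1700

Derivation:
dt = T/N = 0.020825
u = exp(sigma*sqrt(dt)) = 1.039732; d = 1/u = 0.961786
p = (exp((r-q)*dt) - d) / (u - d) = 0.490795
Discount per step: exp(-r*dt) = 0.999958
Stock lattice S(k, i) with i counting down-moves:
  k=0: S(0,0) = 0.9800
  k=1: S(1,0) = 1.0189; S(1,1) = 0.9426
  k=2: S(2,0) = 1.0594; S(2,1) = 0.9800; S(2,2) = 0.9065
  k=3: S(3,0) = 1.1015; S(3,1) = 1.0189; S(3,2) = 0.9426; S(3,3) = 0.8719
  k=4: S(4,0) = 1.1453; S(4,1) = 1.0594; S(4,2) = 0.9800; S(4,3) = 0.9065; S(4,4) = 0.8386
Terminal payoffs V(N, i) = max(K - S_T, 0):
  V(4,0) = 0.004718; V(4,1) = 0.090577; V(4,2) = 0.170000; V(4,3) = 0.243468; V(4,4) = 0.311429
Backward induction: V(k, i) = exp(-r*dt) * [p * V(k+1, i) + (1-p) * V(k+1, i+1)]; then take max(V_cont, immediate exercise) for American.
  V(3,0) = exp(-r*dt) * [p*0.004718 + (1-p)*0.090577] = 0.048436; exercise = 0.048484; V(3,0) = max -> 0.048484
  V(3,1) = exp(-r*dt) * [p*0.090577 + (1-p)*0.170000] = 0.131014; exercise = 0.131062; V(3,1) = max -> 0.131062
  V(3,2) = exp(-r*dt) * [p*0.170000 + (1-p)*0.243468] = 0.207402; exercise = 0.207450; V(3,2) = max -> 0.207450
  V(3,3) = exp(-r*dt) * [p*0.243468 + (1-p)*0.311429] = 0.278063; exercise = 0.278111; V(3,3) = max -> 0.278111
  V(2,0) = exp(-r*dt) * [p*0.048484 + (1-p)*0.131062] = 0.090530; exercise = 0.090577; V(2,0) = max -> 0.090577
  V(2,1) = exp(-r*dt) * [p*0.131062 + (1-p)*0.207450] = 0.169952; exercise = 0.170000; V(2,1) = max -> 0.170000
  V(2,2) = exp(-r*dt) * [p*0.207450 + (1-p)*0.278111] = 0.243421; exercise = 0.243468; V(2,2) = max -> 0.243468
  V(1,0) = exp(-r*dt) * [p*0.090577 + (1-p)*0.170000] = 0.131014; exercise = 0.131062; V(1,0) = max -> 0.131062
  V(1,1) = exp(-r*dt) * [p*0.170000 + (1-p)*0.243468] = 0.207402; exercise = 0.207450; V(1,1) = max -> 0.207450
  V(0,0) = exp(-r*dt) * [p*0.131062 + (1-p)*0.207450] = 0.169952; exercise = 0.170000; V(0,0) = max -> 0.170000


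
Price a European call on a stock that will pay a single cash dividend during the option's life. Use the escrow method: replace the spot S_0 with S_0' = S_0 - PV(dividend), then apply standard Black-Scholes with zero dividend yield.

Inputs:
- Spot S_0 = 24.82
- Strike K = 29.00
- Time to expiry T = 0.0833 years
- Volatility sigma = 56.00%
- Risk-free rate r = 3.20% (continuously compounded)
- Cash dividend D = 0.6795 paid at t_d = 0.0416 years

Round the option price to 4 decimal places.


PV(D) = D * exp(-r * t_d) = 0.6795 * 0.99866969 = 0.67859605
S_0' = S_0 - PV(D) = 24.8200 - 0.67859605 = 24.14140395
d1 = (ln(S_0'/K) + (r + sigma^2/2)*T) / (sigma*sqrt(T)) = -1.03721361
d2 = d1 - sigma*sqrt(T) = -1.19883935
exp(-rT) = 0.99733795
N(d1) = 0.14981816; N(d2) = 0.11529521
C = S_0' * N(d1) - K * exp(-rT) * N(d2) = 24.14140395 * 0.14981816 - 29.0000 * 0.99733795 * 0.11529521 = 0.2822

Answer: Price = 0.2822


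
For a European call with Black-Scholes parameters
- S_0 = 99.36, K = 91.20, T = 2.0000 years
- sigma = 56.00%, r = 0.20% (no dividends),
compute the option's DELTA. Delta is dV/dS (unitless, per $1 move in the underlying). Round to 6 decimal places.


Answer: Delta = 0.694707

Derivation:
d1 = 0.5092364859; d2 = -0.2827231090
phi(d1) = 0.3504282039; exp(-qT) = 1.0000000000; exp(-rT) = 0.9960079893
N(d1) = 0.6947067643
Delta = exp(-qT) * N(d1) = 1.0000000000 * 0.6947067643 = 0.694707


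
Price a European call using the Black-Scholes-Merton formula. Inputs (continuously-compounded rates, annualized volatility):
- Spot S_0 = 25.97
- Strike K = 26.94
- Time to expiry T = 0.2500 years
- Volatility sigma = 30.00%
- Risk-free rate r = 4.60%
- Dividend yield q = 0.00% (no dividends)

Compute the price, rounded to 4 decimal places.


Answer: Price = 1.2635

Derivation:
d1 = (ln(S/K) + (r - q + 0.5*sigma^2) * T) / (sigma * sqrt(T)) = -0.09280097
d2 = d1 - sigma * sqrt(T) = -0.24280097
exp(-rT) = 0.98856587; exp(-qT) = 1.00000000
C = S_0 * exp(-qT) * N(d1) - K * exp(-rT) * N(d2)
N(d1) = 0.46303084; N(d2) = 0.40407979
C = 25.9700 * 1.00000000 * 0.46303084 - 26.9400 * 0.98856587 * 0.40407979 = 1.2635


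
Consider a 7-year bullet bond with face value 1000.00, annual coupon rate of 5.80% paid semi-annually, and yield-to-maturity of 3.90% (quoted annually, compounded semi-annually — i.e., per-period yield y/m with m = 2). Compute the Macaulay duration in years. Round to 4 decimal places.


Coupon per period c = face * coupon_rate / m = 29.000000
Periods per year m = 2; per-period yield y/m = 0.019500
Number of cashflows N = 14
Cashflows (t years, CF_t, discount factor 1/(1+y/m)^(m*t), PV):
  t = 0.5000: CF_t = 29.000000, DF = 0.980873, PV = 28.445316
  t = 1.0000: CF_t = 29.000000, DF = 0.962112, PV = 27.901242
  t = 1.5000: CF_t = 29.000000, DF = 0.943709, PV = 27.367574
  t = 2.0000: CF_t = 29.000000, DF = 0.925659, PV = 26.844114
  t = 2.5000: CF_t = 29.000000, DF = 0.907954, PV = 26.330666
  t = 3.0000: CF_t = 29.000000, DF = 0.890588, PV = 25.827039
  t = 3.5000: CF_t = 29.000000, DF = 0.873553, PV = 25.333045
  t = 4.0000: CF_t = 29.000000, DF = 0.856845, PV = 24.848499
  t = 4.5000: CF_t = 29.000000, DF = 0.840456, PV = 24.373221
  t = 5.0000: CF_t = 29.000000, DF = 0.824380, PV = 23.907034
  t = 5.5000: CF_t = 29.000000, DF = 0.808613, PV = 23.449763
  t = 6.0000: CF_t = 29.000000, DF = 0.793146, PV = 23.001239
  t = 6.5000: CF_t = 29.000000, DF = 0.777976, PV = 22.561294
  t = 7.0000: CF_t = 1029.000000, DF = 0.763095, PV = 785.225063
Price P = sum_t PV_t = 1115.415111
Macaulay numerator sum_t t * PV_t:
  t * PV_t at t = 0.5000: 14.222658
  t * PV_t at t = 1.0000: 27.901242
  t * PV_t at t = 1.5000: 41.051362
  t * PV_t at t = 2.0000: 53.688228
  t * PV_t at t = 2.5000: 65.826665
  t * PV_t at t = 3.0000: 77.481117
  t * PV_t at t = 3.5000: 88.665656
  t * PV_t at t = 4.0000: 99.393995
  t * PV_t at t = 4.5000: 109.679495
  t * PV_t at t = 5.0000: 119.535169
  t * PV_t at t = 5.5000: 128.973699
  t * PV_t at t = 6.0000: 138.007436
  t * PV_t at t = 6.5000: 146.648412
  t * PV_t at t = 7.0000: 5496.575442
Macaulay duration D = (sum_t t * PV_t) / P = 6607.650577 / 1115.415111 = 5.923939

Answer: Macaulay duration = 5.9239 years


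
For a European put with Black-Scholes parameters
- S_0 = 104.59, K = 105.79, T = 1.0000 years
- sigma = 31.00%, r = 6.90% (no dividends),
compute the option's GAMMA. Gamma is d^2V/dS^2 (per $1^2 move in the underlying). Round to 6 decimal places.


Answer: Gamma = 0.011610

Derivation:
d1 = 0.3407804767; d2 = 0.0307804767
phi(d1) = 0.3764371418; exp(-qT) = 1.0000000000; exp(-rT) = 0.9333266801
Gamma = exp(-qT) * phi(d1) / (S * sigma * sqrt(T)) = 1.0000000000 * 0.3764371418 / (104.5900 * 0.3100 * 1.0000000000) = 0.011610


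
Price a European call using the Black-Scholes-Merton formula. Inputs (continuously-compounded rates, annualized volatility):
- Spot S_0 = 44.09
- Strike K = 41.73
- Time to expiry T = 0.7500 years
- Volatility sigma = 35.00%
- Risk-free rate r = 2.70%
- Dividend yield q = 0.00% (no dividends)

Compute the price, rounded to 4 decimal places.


Answer: Price = 6.8726

Derivation:
d1 = (ln(S/K) + (r - q + 0.5*sigma^2) * T) / (sigma * sqrt(T)) = 0.39985698
d2 = d1 - sigma * sqrt(T) = 0.09674808
exp(-rT) = 0.97995365; exp(-qT) = 1.00000000
C = S_0 * exp(-qT) * N(d1) - K * exp(-rT) * N(d2)
N(d1) = 0.65536907; N(d2) = 0.53853677
C = 44.0900 * 1.00000000 * 0.65536907 - 41.7300 * 0.97995365 * 0.53853677 = 6.8726


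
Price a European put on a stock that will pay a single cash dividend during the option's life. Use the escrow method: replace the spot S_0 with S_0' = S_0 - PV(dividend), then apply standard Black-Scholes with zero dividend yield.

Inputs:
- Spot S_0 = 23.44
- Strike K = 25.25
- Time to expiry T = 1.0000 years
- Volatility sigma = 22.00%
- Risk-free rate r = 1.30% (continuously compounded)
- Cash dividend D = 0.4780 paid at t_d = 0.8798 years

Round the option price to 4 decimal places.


PV(D) = D * exp(-r * t_d) = 0.4780 * 0.98862776 = 0.47256407
S_0' = S_0 - PV(D) = 23.4400 - 0.47256407 = 22.96743593
d1 = (ln(S_0'/K) + (r + sigma^2/2)*T) / (sigma*sqrt(T)) = -0.26158533
d2 = d1 - sigma*sqrt(T) = -0.48158533
exp(-rT) = 0.98708414
N(-d1) = 0.60317942; N(-d2) = 0.68494972
P = K * exp(-rT) * N(-d2) - S_0' * N(-d1) = 25.2500 * 0.98708414 * 0.68494972 - 22.96743593 * 0.60317942 = 3.2181

Answer: Price = 3.2181


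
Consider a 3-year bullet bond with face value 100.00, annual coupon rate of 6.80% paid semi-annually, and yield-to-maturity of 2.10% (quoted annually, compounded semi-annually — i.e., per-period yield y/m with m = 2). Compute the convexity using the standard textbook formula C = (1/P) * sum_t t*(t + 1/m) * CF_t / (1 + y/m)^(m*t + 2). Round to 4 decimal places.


Coupon per period c = face * coupon_rate / m = 3.400000
Periods per year m = 2; per-period yield y/m = 0.010500
Number of cashflows N = 6
Cashflows (t years, CF_t, discount factor 1/(1+y/m)^(m*t), PV):
  t = 0.5000: CF_t = 3.400000, DF = 0.989609, PV = 3.364671
  t = 1.0000: CF_t = 3.400000, DF = 0.979326, PV = 3.329709
  t = 1.5000: CF_t = 3.400000, DF = 0.969150, PV = 3.295110
  t = 2.0000: CF_t = 3.400000, DF = 0.959080, PV = 3.260871
  t = 2.5000: CF_t = 3.400000, DF = 0.949114, PV = 3.226988
  t = 3.0000: CF_t = 103.400000, DF = 0.939252, PV = 97.118649
Price P = sum_t PV_t = 113.595998
Convexity numerator sum_t t*(t + 1/m) * CF_t / (1+y/m)^(m*t + 2):
  t = 0.5000: term = 1.647555
  t = 1.0000: term = 4.891307
  t = 1.5000: term = 9.680963
  t = 2.0000: term = 15.967283
  t = 2.5000: term = 23.702052
  t = 3.0000: term = 998.663771
Convexity = (1/P) * sum = 1054.552932 / 113.595998 = 9.283363

Answer: Convexity = 9.2834


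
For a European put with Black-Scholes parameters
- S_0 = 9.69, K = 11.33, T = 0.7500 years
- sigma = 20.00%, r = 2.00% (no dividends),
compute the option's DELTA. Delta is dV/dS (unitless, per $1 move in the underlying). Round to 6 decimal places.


Answer: Delta = -0.767164

Derivation:
d1 = -0.7295377744; d2 = -0.9027428552
phi(d1) = 0.3057305210; exp(-qT) = 1.0000000000; exp(-rT) = 0.9851119396
N(-d1) = 0.7671636151
Delta = -exp(-qT) * N(-d1) = -1.0000000000 * 0.7671636151 = -0.767164


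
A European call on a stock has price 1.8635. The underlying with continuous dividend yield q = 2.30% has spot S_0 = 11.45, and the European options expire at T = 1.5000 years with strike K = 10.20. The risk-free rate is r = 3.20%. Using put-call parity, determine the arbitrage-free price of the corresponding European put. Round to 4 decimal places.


Put-call parity: C - P = S_0 * exp(-qT) - K * exp(-rT).
S_0 * exp(-qT) = 11.4500 * 0.96608834 = 11.06171149
K * exp(-rT) = 10.2000 * 0.95313379 = 9.72196463
P = C - S*exp(-qT) + K*exp(-rT)
P = 1.8635 - 11.06171149 + 9.72196463 = 0.5238

Answer: Put price = 0.5238


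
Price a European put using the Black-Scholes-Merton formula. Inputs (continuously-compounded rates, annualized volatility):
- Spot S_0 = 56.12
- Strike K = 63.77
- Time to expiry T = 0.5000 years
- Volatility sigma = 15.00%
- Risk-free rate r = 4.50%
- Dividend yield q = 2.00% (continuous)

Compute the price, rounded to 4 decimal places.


d1 = (ln(S/K) + (r - q + 0.5*sigma^2) * T) / (sigma * sqrt(T)) = -1.03393724
d2 = d1 - sigma * sqrt(T) = -1.14000326
exp(-rT) = 0.97775124; exp(-qT) = 0.99004983
P = K * exp(-rT) * N(-d2) - S_0 * exp(-qT) * N(-d1)
N(-d1) = 0.84941725; N(-d2) = 0.87285753
P = 63.7700 * 0.97775124 * 0.87285753 - 56.1200 * 0.99004983 * 0.84941725 = 7.2287

Answer: Price = 7.2287


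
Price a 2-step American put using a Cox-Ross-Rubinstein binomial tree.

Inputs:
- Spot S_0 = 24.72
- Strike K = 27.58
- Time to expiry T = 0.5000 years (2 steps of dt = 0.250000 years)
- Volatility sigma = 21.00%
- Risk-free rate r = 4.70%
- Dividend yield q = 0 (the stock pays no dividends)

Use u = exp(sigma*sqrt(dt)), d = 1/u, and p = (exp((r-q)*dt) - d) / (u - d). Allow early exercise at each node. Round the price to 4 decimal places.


dt = T/N = 0.250000
u = exp(sigma*sqrt(dt)) = 1.110711; d = 1/u = 0.900325
p = (exp((r-q)*dt) - d) / (u - d) = 0.529953
Discount per step: exp(-r*dt) = 0.988319
Stock lattice S(k, i) with i counting down-moves:
  k=0: S(0,0) = 24.7200
  k=1: S(1,0) = 27.4568; S(1,1) = 22.2560
  k=2: S(2,0) = 30.4965; S(2,1) = 24.7200; S(2,2) = 20.0376
Terminal payoffs V(N, i) = max(K - S_T, 0):
  V(2,0) = 0.000000; V(2,1) = 2.860000; V(2,2) = 7.542357
Backward induction: V(k, i) = exp(-r*dt) * [p * V(k+1, i) + (1-p) * V(k+1, i+1)]; then take max(V_cont, immediate exercise) for American.
  V(1,0) = exp(-r*dt) * [p*0.000000 + (1-p)*2.860000] = 1.328630; exercise = 0.123234; V(1,0) = max -> 1.328630
  V(1,1) = exp(-r*dt) * [p*2.860000 + (1-p)*7.542357] = 5.001809; exercise = 5.323978; V(1,1) = max -> 5.323978
  V(0,0) = exp(-r*dt) * [p*1.328630 + (1-p)*5.323978] = 3.169173; exercise = 2.860000; V(0,0) = max -> 3.169173

Answer: Price = V(0,0) = 3.1692


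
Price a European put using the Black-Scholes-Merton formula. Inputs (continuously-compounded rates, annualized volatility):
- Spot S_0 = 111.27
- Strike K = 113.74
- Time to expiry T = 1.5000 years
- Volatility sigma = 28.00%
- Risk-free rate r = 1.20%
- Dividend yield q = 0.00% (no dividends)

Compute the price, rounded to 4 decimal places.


d1 = (ln(S/K) + (r - q + 0.5*sigma^2) * T) / (sigma * sqrt(T)) = 0.15992992
d2 = d1 - sigma * sqrt(T) = -0.18299864
exp(-rT) = 0.98216103; exp(-qT) = 1.00000000
P = K * exp(-rT) * N(-d2) - S_0 * exp(-qT) * N(-d1)
N(-d1) = 0.43646814; N(-d2) = 0.57260046
P = 113.7400 * 0.98216103 * 0.57260046 - 111.2700 * 1.00000000 * 0.43646814 = 15.4000

Answer: Price = 15.4000


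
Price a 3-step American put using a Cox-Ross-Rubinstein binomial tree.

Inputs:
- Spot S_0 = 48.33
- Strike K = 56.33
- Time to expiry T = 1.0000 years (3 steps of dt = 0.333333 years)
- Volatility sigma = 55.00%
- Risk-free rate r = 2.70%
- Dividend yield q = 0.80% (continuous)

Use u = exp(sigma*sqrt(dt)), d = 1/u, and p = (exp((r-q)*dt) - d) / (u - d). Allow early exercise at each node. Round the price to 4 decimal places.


dt = T/N = 0.333333
u = exp(sigma*sqrt(dt)) = 1.373748; d = 1/u = 0.727936
p = (exp((r-q)*dt) - d) / (u - d) = 0.431113
Discount per step: exp(-r*dt) = 0.991040
Stock lattice S(k, i) with i counting down-moves:
  k=0: S(0,0) = 48.3300
  k=1: S(1,0) = 66.3932; S(1,1) = 35.1811
  k=2: S(2,0) = 91.2076; S(2,1) = 48.3300; S(2,2) = 25.6096
  k=3: S(3,0) = 125.2962; S(3,1) = 66.3932; S(3,2) = 35.1811; S(3,3) = 18.6421
Terminal payoffs V(N, i) = max(K - S_T, 0):
  V(3,0) = 0.000000; V(3,1) = 0.000000; V(3,2) = 21.148871; V(3,3) = 37.687861
Backward induction: V(k, i) = exp(-r*dt) * [p * V(k+1, i) + (1-p) * V(k+1, i+1)]; then take max(V_cont, immediate exercise) for American.
  V(2,0) = exp(-r*dt) * [p*0.000000 + (1-p)*0.000000] = 0.000000; exercise = 0.000000; V(2,0) = max -> 0.000000
  V(2,1) = exp(-r*dt) * [p*0.000000 + (1-p)*21.148871] = 11.923529; exercise = 8.000000; V(2,1) = max -> 11.923529
  V(2,2) = exp(-r*dt) * [p*21.148871 + (1-p)*37.687861] = 30.283908; exercise = 30.720402; V(2,2) = max -> 30.720402
  V(1,0) = exp(-r*dt) * [p*0.000000 + (1-p)*11.923529] = 6.722371; exercise = 0.000000; V(1,0) = max -> 6.722371
  V(1,1) = exp(-r*dt) * [p*11.923529 + (1-p)*30.720402] = 22.414195; exercise = 21.148871; V(1,1) = max -> 22.414195
  V(0,0) = exp(-r*dt) * [p*6.722371 + (1-p)*22.414195] = 15.509040; exercise = 8.000000; V(0,0) = max -> 15.509040

Answer: Price = V(0,0) = 15.5090


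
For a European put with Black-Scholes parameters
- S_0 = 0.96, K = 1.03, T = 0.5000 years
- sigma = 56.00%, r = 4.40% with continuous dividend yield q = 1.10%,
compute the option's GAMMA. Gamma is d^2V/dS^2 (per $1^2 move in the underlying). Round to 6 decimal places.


d1 = 0.0619203389; d2 = -0.3340594586
phi(d1) = 0.3981782151; exp(-qT) = 0.9945150973; exp(-rT) = 0.9782402351
Gamma = exp(-qT) * phi(d1) / (S * sigma * sqrt(T)) = 0.9945150973 * 0.3981782151 / (0.9600 * 0.5600 * 0.7071067812) = 1.041705

Answer: Gamma = 1.041705


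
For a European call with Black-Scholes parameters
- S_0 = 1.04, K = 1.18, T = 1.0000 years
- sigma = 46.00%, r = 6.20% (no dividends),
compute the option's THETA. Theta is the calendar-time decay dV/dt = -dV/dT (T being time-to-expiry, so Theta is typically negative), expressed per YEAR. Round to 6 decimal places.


Answer: Theta = -0.119503

Derivation:
d1 = 0.0902310319; d2 = -0.3697689681
phi(d1) = 0.3973215594; exp(-qT) = 1.0000000000; exp(-rT) = 0.9398828868
Theta = -S*exp(-qT)*phi(d1)*sigma/(2*sqrt(T)) - r*K*exp(-rT)*N(d2) + q*S*exp(-qT)*N(d1)
N(d1) = 0.5359481875; N(d2) = 0.3557773194; sqrt(T) = 1.0000000000
Term 1 = -1.0400 * 1.0000000000 * 0.3973215594 * 0.4600 / (2 * 1.0000000000) = -0.0950393170
Term 2 = -0.0620 * 1.1800 * 0.9398828868 * 0.3557773194 = -0.0244639003
Term 3 = 0 (no dividend yield, q = 0)
Theta = -0.0950393170 + (-0.0244639003) + (0.0000000000) = -0.119503


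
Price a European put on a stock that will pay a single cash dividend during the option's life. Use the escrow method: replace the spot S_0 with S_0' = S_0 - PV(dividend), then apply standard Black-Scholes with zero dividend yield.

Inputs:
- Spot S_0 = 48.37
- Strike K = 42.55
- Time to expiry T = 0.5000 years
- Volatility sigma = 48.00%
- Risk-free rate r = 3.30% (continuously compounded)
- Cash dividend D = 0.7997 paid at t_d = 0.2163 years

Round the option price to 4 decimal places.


Answer: Price = 3.5842

Derivation:
PV(D) = D * exp(-r * t_d) = 0.7997 * 0.99288751 = 0.79401215
S_0' = S_0 - PV(D) = 48.3700 - 0.79401215 = 47.57598785
d1 = (ln(S_0'/K) + (r + sigma^2/2)*T) / (sigma*sqrt(T)) = 0.54726624
d2 = d1 - sigma*sqrt(T) = 0.20785499
exp(-rT) = 0.98363538
N(-d1) = 0.29209792; N(-d2) = 0.41767110
P = K * exp(-rT) * N(-d2) - S_0' * N(-d1) = 42.5500 * 0.98363538 * 0.41767110 - 47.57598785 * 0.29209792 = 3.5842


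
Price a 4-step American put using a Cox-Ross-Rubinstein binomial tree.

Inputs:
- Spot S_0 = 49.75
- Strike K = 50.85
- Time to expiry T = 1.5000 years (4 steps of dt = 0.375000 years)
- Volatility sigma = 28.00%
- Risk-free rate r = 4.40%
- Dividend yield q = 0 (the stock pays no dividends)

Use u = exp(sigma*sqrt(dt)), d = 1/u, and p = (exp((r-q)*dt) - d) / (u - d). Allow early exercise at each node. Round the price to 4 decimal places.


Answer: Price = V(0,0) = 5.9733

Derivation:
dt = T/N = 0.375000
u = exp(sigma*sqrt(dt)) = 1.187042; d = 1/u = 0.842430
p = (exp((r-q)*dt) - d) / (u - d) = 0.505516
Discount per step: exp(-r*dt) = 0.983635
Stock lattice S(k, i) with i counting down-moves:
  k=0: S(0,0) = 49.7500
  k=1: S(1,0) = 59.0553; S(1,1) = 41.9109
  k=2: S(2,0) = 70.1011; S(2,1) = 49.7500; S(2,2) = 35.3070
  k=3: S(3,0) = 83.2130; S(3,1) = 59.0553; S(3,2) = 41.9109; S(3,3) = 29.7437
  k=4: S(4,0) = 98.7773; S(4,1) = 70.1011; S(4,2) = 49.7500; S(4,3) = 35.3070; S(4,4) = 25.0570
Terminal payoffs V(N, i) = max(K - S_T, 0):
  V(4,0) = 0.000000; V(4,1) = 0.000000; V(4,2) = 1.100000; V(4,3) = 15.542977; V(4,4) = 25.792997
Backward induction: V(k, i) = exp(-r*dt) * [p * V(k+1, i) + (1-p) * V(k+1, i+1)]; then take max(V_cont, immediate exercise) for American.
  V(3,0) = exp(-r*dt) * [p*0.000000 + (1-p)*0.000000] = 0.000000; exercise = 0.000000; V(3,0) = max -> 0.000000
  V(3,1) = exp(-r*dt) * [p*0.000000 + (1-p)*1.100000] = 0.535031; exercise = 0.000000; V(3,1) = max -> 0.535031
  V(3,2) = exp(-r*dt) * [p*1.100000 + (1-p)*15.542977] = 8.106949; exercise = 8.939090; V(3,2) = max -> 8.939090
  V(3,3) = exp(-r*dt) * [p*15.542977 + (1-p)*25.792997] = 20.274151; exercise = 21.106292; V(3,3) = max -> 21.106292
  V(2,0) = exp(-r*dt) * [p*0.000000 + (1-p)*0.535031] = 0.260235; exercise = 0.000000; V(2,0) = max -> 0.260235
  V(2,1) = exp(-r*dt) * [p*0.535031 + (1-p)*8.939090] = 4.613943; exercise = 1.100000; V(2,1) = max -> 4.613943
  V(2,2) = exp(-r*dt) * [p*8.939090 + (1-p)*21.106292] = 14.710836; exercise = 15.542977; V(2,2) = max -> 15.542977
  V(1,0) = exp(-r*dt) * [p*0.260235 + (1-p)*4.613943] = 2.373586; exercise = 0.000000; V(1,0) = max -> 2.373586
  V(1,1) = exp(-r*dt) * [p*4.613943 + (1-p)*15.542977] = 9.854233; exercise = 8.939090; V(1,1) = max -> 9.854233
  V(0,0) = exp(-r*dt) * [p*2.373586 + (1-p)*9.854233] = 5.973271; exercise = 1.100000; V(0,0) = max -> 5.973271


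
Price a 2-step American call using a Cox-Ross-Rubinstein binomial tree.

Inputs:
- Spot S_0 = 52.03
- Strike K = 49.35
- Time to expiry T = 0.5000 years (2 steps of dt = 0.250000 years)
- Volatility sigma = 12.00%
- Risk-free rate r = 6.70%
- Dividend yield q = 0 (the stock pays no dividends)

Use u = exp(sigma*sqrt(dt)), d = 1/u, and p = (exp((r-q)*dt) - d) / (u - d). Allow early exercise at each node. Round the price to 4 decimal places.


Answer: Price = V(0,0) = 4.7399

Derivation:
dt = T/N = 0.250000
u = exp(sigma*sqrt(dt)) = 1.061837; d = 1/u = 0.941765
p = (exp((r-q)*dt) - d) / (u - d) = 0.625679
Discount per step: exp(-r*dt) = 0.983390
Stock lattice S(k, i) with i counting down-moves:
  k=0: S(0,0) = 52.0300
  k=1: S(1,0) = 55.2474; S(1,1) = 49.0000
  k=2: S(2,0) = 58.6637; S(2,1) = 52.0300; S(2,2) = 46.1465
Terminal payoffs V(N, i) = max(S_T - K, 0):
  V(2,0) = 9.313661; V(2,1) = 2.680000; V(2,2) = 0.000000
Backward induction: V(k, i) = exp(-r*dt) * [p * V(k+1, i) + (1-p) * V(k+1, i+1)]; then take max(V_cont, immediate exercise) for American.
  V(1,0) = exp(-r*dt) * [p*9.313661 + (1-p)*2.680000] = 6.717084; exercise = 5.897356; V(1,0) = max -> 6.717084
  V(1,1) = exp(-r*dt) * [p*2.680000 + (1-p)*0.000000] = 1.648967; exercise = 0.000000; V(1,1) = max -> 1.648967
  V(0,0) = exp(-r*dt) * [p*6.717084 + (1-p)*1.648967] = 4.739919; exercise = 2.680000; V(0,0) = max -> 4.739919


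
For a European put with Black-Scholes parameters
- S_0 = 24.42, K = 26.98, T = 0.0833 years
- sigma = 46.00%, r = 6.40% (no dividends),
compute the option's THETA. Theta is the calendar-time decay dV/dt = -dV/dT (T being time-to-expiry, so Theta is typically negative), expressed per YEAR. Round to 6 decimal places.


d1 = -0.6443692670; d2 = -0.7771332681
phi(d1) = 0.3241514580; exp(-qT) = 1.0000000000; exp(-rT) = 0.9946829856
Theta = -S*exp(-qT)*phi(d1)*sigma/(2*sqrt(T)) + r*K*exp(-rT)*N(-d2) - q*S*exp(-qT)*N(-d1)
N(-d1) = 0.7403319957; N(-d2) = 0.7814599260; sqrt(T) = 0.2886173938
Term 1 = -24.4200 * 1.0000000000 * 0.3241514580 * 0.4600 / (2 * 0.2886173938) = -6.3081058804
Term 2 = 0.0640 * 26.9800 * 0.9946829856 * 0.7814599260 = 1.3421879037
Term 3 = 0 (no dividend yield, q = 0)
Theta = -6.3081058804 + (1.3421879037) + (0.0000000000) = -4.965918

Answer: Theta = -4.965918
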